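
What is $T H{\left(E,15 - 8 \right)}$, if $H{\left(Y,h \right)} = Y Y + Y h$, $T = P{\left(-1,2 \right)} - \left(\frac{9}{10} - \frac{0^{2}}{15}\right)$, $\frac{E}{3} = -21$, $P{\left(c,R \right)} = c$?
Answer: $- \frac{33516}{5} \approx -6703.2$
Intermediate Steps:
$E = -63$ ($E = 3 \left(-21\right) = -63$)
$T = - \frac{19}{10}$ ($T = -1 - \left(\frac{9}{10} - \frac{0^{2}}{15}\right) = -1 + \left(\left(-9\right) \frac{1}{10} + 0 \cdot \frac{1}{15}\right) = -1 + \left(- \frac{9}{10} + 0\right) = -1 - \frac{9}{10} = - \frac{19}{10} \approx -1.9$)
$H{\left(Y,h \right)} = Y^{2} + Y h$
$T H{\left(E,15 - 8 \right)} = - \frac{19 \left(- 63 \left(-63 + \left(15 - 8\right)\right)\right)}{10} = - \frac{19 \left(- 63 \left(-63 + 7\right)\right)}{10} = - \frac{19 \left(\left(-63\right) \left(-56\right)\right)}{10} = \left(- \frac{19}{10}\right) 3528 = - \frac{33516}{5}$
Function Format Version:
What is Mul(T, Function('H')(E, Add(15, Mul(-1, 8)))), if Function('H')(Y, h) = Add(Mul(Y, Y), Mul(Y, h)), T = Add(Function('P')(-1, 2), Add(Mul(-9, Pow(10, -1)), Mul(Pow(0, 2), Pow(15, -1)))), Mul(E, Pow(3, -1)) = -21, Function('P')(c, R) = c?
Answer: Rational(-33516, 5) ≈ -6703.2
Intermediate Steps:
E = -63 (E = Mul(3, -21) = -63)
T = Rational(-19, 10) (T = Add(-1, Add(Mul(-9, Pow(10, -1)), Mul(Pow(0, 2), Pow(15, -1)))) = Add(-1, Add(Mul(-9, Rational(1, 10)), Mul(0, Rational(1, 15)))) = Add(-1, Add(Rational(-9, 10), 0)) = Add(-1, Rational(-9, 10)) = Rational(-19, 10) ≈ -1.9000)
Function('H')(Y, h) = Add(Pow(Y, 2), Mul(Y, h))
Mul(T, Function('H')(E, Add(15, Mul(-1, 8)))) = Mul(Rational(-19, 10), Mul(-63, Add(-63, Add(15, Mul(-1, 8))))) = Mul(Rational(-19, 10), Mul(-63, Add(-63, Add(15, -8)))) = Mul(Rational(-19, 10), Mul(-63, Add(-63, 7))) = Mul(Rational(-19, 10), Mul(-63, -56)) = Mul(Rational(-19, 10), 3528) = Rational(-33516, 5)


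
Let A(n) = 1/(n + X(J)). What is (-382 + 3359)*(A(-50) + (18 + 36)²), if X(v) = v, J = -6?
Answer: 486129215/56 ≈ 8.6809e+6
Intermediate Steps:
A(n) = 1/(-6 + n) (A(n) = 1/(n - 6) = 1/(-6 + n))
(-382 + 3359)*(A(-50) + (18 + 36)²) = (-382 + 3359)*(1/(-6 - 50) + (18 + 36)²) = 2977*(1/(-56) + 54²) = 2977*(-1/56 + 2916) = 2977*(163295/56) = 486129215/56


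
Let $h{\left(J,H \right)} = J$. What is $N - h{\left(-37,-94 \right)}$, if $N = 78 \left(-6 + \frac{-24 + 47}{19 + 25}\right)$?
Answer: $- \frac{8585}{22} \approx -390.23$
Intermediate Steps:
$N = - \frac{9399}{22}$ ($N = 78 \left(-6 + \frac{23}{44}\right) = 78 \left(- \frac{241}{44}\right) = - \frac{9399}{22} \approx -427.23$)
$N - h{\left(-37,-94 \right)} = - \frac{9399}{22} - -37 = - \frac{9399}{22} + 37 = - \frac{8585}{22}$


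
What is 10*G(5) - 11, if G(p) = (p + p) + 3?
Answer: 119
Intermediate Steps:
G(p) = 3 + 2*p (G(p) = 2*p + 3 = 3 + 2*p)
10*G(5) - 11 = 10*(3 + 2*5) - 11 = 10*(3 + 10) - 11 = 10*13 - 11 = 130 - 11 = 119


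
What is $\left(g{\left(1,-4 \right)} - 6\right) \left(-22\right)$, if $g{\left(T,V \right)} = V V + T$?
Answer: $-242$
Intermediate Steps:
$g{\left(T,V \right)} = T + V^{2}$ ($g{\left(T,V \right)} = V^{2} + T = T + V^{2}$)
$\left(g{\left(1,-4 \right)} - 6\right) \left(-22\right) = \left(\left(1 + \left(-4\right)^{2}\right) - 6\right) \left(-22\right) = \left(\left(1 + 16\right) - 6\right) \left(-22\right) = \left(17 - 6\right) \left(-22\right) = 11 \left(-22\right) = -242$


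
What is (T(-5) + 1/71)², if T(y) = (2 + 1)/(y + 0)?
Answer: 43264/126025 ≈ 0.34330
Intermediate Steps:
T(y) = 3/y
(T(-5) + 1/71)² = (3/(-5) + 1/71)² = (3*(-⅕) + 1/71)² = (-⅗ + 1/71)² = (-208/355)² = 43264/126025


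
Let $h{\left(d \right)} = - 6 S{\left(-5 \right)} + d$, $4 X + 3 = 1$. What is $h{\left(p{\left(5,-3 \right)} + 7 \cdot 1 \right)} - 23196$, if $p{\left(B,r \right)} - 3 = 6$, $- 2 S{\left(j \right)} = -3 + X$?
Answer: $- \frac{46381}{2} \approx -23191.0$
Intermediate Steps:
$X = - \frac{1}{2}$ ($X = - \frac{3}{4} + \frac{1}{4} \cdot 1 = - \frac{3}{4} + \frac{1}{4} = - \frac{1}{2} \approx -0.5$)
$S{\left(j \right)} = \frac{7}{4}$ ($S{\left(j \right)} = - \frac{-3 - \frac{1}{2}}{2} = \left(- \frac{1}{2}\right) \left(- \frac{7}{2}\right) = \frac{7}{4}$)
$p{\left(B,r \right)} = 9$ ($p{\left(B,r \right)} = 3 + 6 = 9$)
$h{\left(d \right)} = - \frac{21}{2} + d$ ($h{\left(d \right)} = \left(-6\right) \frac{7}{4} + d = - \frac{21}{2} + d$)
$h{\left(p{\left(5,-3 \right)} + 7 \cdot 1 \right)} - 23196 = \left(- \frac{21}{2} + \left(9 + 7 \cdot 1\right)\right) - 23196 = \left(- \frac{21}{2} + \left(9 + 7\right)\right) - 23196 = \left(- \frac{21}{2} + 16\right) - 23196 = \frac{11}{2} - 23196 = - \frac{46381}{2}$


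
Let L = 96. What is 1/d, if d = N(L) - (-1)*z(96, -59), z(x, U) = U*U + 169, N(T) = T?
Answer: 1/3746 ≈ 0.00026695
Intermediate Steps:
z(x, U) = 169 + U**2 (z(x, U) = U**2 + 169 = 169 + U**2)
d = 3746 (d = 96 - (-1)*(169 + (-59)**2) = 96 - (-1)*(169 + 3481) = 96 - (-1)*3650 = 96 - 1*(-3650) = 96 + 3650 = 3746)
1/d = 1/3746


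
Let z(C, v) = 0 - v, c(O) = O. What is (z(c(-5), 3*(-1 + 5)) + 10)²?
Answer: 4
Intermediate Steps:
z(C, v) = -v
(z(c(-5), 3*(-1 + 5)) + 10)² = (-3*(-1 + 5) + 10)² = (-3*4 + 10)² = (-1*12 + 10)² = (-12 + 10)² = (-2)² = 4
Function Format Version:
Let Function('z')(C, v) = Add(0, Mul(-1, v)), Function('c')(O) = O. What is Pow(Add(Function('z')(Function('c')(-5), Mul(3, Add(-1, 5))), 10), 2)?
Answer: 4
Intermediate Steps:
Function('z')(C, v) = Mul(-1, v)
Pow(Add(Function('z')(Function('c')(-5), Mul(3, Add(-1, 5))), 10), 2) = Pow(Add(Mul(-1, Mul(3, Add(-1, 5))), 10), 2) = Pow(Add(Mul(-1, Mul(3, 4)), 10), 2) = Pow(Add(Mul(-1, 12), 10), 2) = Pow(Add(-12, 10), 2) = Pow(-2, 2) = 4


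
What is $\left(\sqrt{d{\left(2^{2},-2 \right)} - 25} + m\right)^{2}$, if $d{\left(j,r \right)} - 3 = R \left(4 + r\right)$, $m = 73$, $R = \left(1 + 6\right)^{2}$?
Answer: $5405 + 292 \sqrt{19} \approx 6677.8$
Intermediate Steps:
$R = 49$ ($R = 7^{2} = 49$)
$d{\left(j,r \right)} = 199 + 49 r$ ($d{\left(j,r \right)} = 3 + 49 \left(4 + r\right) = 3 + \left(196 + 49 r\right) = 199 + 49 r$)
$\left(\sqrt{d{\left(2^{2},-2 \right)} - 25} + m\right)^{2} = \left(\sqrt{\left(199 + 49 \left(-2\right)\right) - 25} + 73\right)^{2} = \left(\sqrt{\left(199 - 98\right) - 25} + 73\right)^{2} = \left(\sqrt{101 - 25} + 73\right)^{2} = \left(\sqrt{76} + 73\right)^{2} = \left(2 \sqrt{19} + 73\right)^{2} = \left(73 + 2 \sqrt{19}\right)^{2}$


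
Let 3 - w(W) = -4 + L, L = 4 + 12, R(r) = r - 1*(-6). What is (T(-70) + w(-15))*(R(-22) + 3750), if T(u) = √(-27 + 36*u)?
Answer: -33606 + 11202*I*√283 ≈ -33606.0 + 1.8845e+5*I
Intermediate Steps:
R(r) = 6 + r (R(r) = r + 6 = 6 + r)
L = 16
w(W) = -9 (w(W) = 3 - (-4 + 16) = 3 - 1*12 = 3 - 12 = -9)
(T(-70) + w(-15))*(R(-22) + 3750) = (3*√(-3 + 4*(-70)) - 9)*((6 - 22) + 3750) = (3*√(-3 - 280) - 9)*(-16 + 3750) = (3*√(-283) - 9)*3734 = (3*(I*√283) - 9)*3734 = (3*I*√283 - 9)*3734 = (-9 + 3*I*√283)*3734 = -33606 + 11202*I*√283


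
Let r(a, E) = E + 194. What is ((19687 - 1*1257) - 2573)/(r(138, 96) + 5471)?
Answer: 15857/5761 ≈ 2.7525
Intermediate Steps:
r(a, E) = 194 + E
((19687 - 1*1257) - 2573)/(r(138, 96) + 5471) = ((19687 - 1*1257) - 2573)/((194 + 96) + 5471) = ((19687 - 1257) - 2573)/(290 + 5471) = (18430 - 2573)/5761 = 15857*(1/5761) = 15857/5761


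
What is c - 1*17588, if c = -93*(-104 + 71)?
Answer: -14519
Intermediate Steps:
c = 3069 (c = -93*(-33) = 3069)
c - 1*17588 = 3069 - 1*17588 = 3069 - 17588 = -14519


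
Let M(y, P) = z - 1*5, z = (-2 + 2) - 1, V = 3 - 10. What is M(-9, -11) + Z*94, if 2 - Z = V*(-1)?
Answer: -476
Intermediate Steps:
V = -7
z = -1 (z = 0 - 1 = -1)
Z = -5 (Z = 2 - (-7)*(-1) = 2 - 1*7 = 2 - 7 = -5)
M(y, P) = -6 (M(y, P) = -1 - 1*5 = -1 - 5 = -6)
M(-9, -11) + Z*94 = -6 - 5*94 = -6 - 470 = -476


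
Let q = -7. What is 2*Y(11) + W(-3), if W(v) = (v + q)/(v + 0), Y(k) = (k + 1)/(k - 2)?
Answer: 6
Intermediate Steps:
Y(k) = (1 + k)/(-2 + k)
W(v) = (-7 + v)/v (W(v) = (v - 7)/(v + 0) = (-7 + v)/v)
2*Y(11) + W(-3) = 2*((1 + 11)/(-2 + 11)) + (-7 - 3)/(-3) = 2*(12/9) - 1/3*(-10) = 2*((1/9)*12) + 10/3 = 2*(4/3) + 10/3 = 8/3 + 10/3 = 6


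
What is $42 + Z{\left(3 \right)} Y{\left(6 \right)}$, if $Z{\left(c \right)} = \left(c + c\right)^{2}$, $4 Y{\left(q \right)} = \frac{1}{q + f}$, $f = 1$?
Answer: $\frac{303}{7} \approx 43.286$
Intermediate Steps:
$Y{\left(q \right)} = \frac{1}{4 \left(1 + q\right)}$ ($Y{\left(q \right)} = \frac{1}{4 \left(q + 1\right)} = \frac{1}{4 \left(1 + q\right)}$)
$Z{\left(c \right)} = 4 c^{2}$ ($Z{\left(c \right)} = \left(2 c\right)^{2} = 4 c^{2}$)
$42 + Z{\left(3 \right)} Y{\left(6 \right)} = 42 + 4 \cdot 3^{2} \frac{1}{4 \left(1 + 6\right)} = 42 + 4 \cdot 9 \frac{1}{4 \cdot 7} = 42 + 36 \cdot \frac{1}{4} \cdot \frac{1}{7} = 42 + 36 \cdot \frac{1}{28} = 42 + \frac{9}{7} = \frac{303}{7}$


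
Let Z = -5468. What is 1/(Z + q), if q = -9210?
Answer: -1/14678 ≈ -6.8129e-5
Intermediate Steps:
1/(Z + q) = 1/(-5468 - 9210) = 1/(-14678) = -1/14678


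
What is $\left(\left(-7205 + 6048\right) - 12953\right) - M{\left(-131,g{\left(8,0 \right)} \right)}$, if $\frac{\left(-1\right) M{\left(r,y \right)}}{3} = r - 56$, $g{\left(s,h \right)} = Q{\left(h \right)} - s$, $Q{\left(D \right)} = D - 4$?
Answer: $-14671$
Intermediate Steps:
$Q{\left(D \right)} = -4 + D$ ($Q{\left(D \right)} = D - 4 = -4 + D$)
$g{\left(s,h \right)} = -4 + h - s$ ($g{\left(s,h \right)} = \left(-4 + h\right) - s = -4 + h - s$)
$M{\left(r,y \right)} = 168 - 3 r$ ($M{\left(r,y \right)} = - 3 \left(r - 56\right) = - 3 \left(-56 + r\right) = 168 - 3 r$)
$\left(\left(-7205 + 6048\right) - 12953\right) - M{\left(-131,g{\left(8,0 \right)} \right)} = \left(\left(-7205 + 6048\right) - 12953\right) - \left(168 - -393\right) = \left(-1157 - 12953\right) - \left(168 + 393\right) = -14110 - 561 = -14671$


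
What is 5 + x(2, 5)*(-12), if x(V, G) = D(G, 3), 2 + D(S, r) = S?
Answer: -31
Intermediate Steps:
D(S, r) = -2 + S
x(V, G) = -2 + G
5 + x(2, 5)*(-12) = 5 + (-2 + 5)*(-12) = 5 + 3*(-12) = 5 - 36 = -31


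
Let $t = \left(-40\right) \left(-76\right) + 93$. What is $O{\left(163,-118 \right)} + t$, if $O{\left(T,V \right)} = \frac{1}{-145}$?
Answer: $\frac{454284}{145} \approx 3133.0$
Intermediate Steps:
$t = 3133$ ($t = 3040 + 93 = 3133$)
$O{\left(T,V \right)} = - \frac{1}{145}$
$O{\left(163,-118 \right)} + t = - \frac{1}{145} + 3133 = \frac{454284}{145}$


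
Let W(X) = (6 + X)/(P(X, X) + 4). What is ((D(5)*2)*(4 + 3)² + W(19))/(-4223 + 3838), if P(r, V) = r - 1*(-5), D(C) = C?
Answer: -2749/2156 ≈ -1.2750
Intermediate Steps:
P(r, V) = 5 + r (P(r, V) = r + 5 = 5 + r)
W(X) = (6 + X)/(9 + X) (W(X) = (6 + X)/((5 + X) + 4) = (6 + X)/(9 + X))
((D(5)*2)*(4 + 3)² + W(19))/(-4223 + 3838) = ((5*2)*(4 + 3)² + (6 + 19)/(9 + 19))/(-4223 + 3838) = (10*7² + 25/28)/(-385) = (10*49 + (1/28)*25)*(-1/385) = (490 + 25/28)*(-1/385) = (13745/28)*(-1/385) = -2749/2156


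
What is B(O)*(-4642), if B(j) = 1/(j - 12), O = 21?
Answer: -4642/9 ≈ -515.78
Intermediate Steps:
B(j) = 1/(-12 + j)
B(O)*(-4642) = -4642/(-12 + 21) = -4642/9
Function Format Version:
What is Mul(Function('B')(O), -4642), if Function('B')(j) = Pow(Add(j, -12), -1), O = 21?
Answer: Rational(-4642, 9) ≈ -515.78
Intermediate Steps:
Function('B')(j) = Pow(Add(-12, j), -1)
Mul(Function('B')(O), -4642) = Mul(Pow(Add(-12, 21), -1), -4642) = Mul(Pow(9, -1), -4642) = Mul(Rational(1, 9), -4642) = Rational(-4642, 9)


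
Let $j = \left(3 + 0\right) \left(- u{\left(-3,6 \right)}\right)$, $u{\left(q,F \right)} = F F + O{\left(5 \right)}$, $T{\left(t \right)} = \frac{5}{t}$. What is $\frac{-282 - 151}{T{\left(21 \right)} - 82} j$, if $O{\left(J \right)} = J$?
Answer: $- \frac{1118439}{1717} \approx -651.39$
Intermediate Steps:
$u{\left(q,F \right)} = 5 + F^{2}$ ($u{\left(q,F \right)} = F F + 5 = F^{2} + 5 = 5 + F^{2}$)
$j = -123$ ($j = \left(3 + 0\right) \left(- (5 + 6^{2})\right) = 3 \left(- (5 + 36)\right) = 3 \left(\left(-1\right) 41\right) = 3 \left(-41\right) = -123$)
$\frac{-282 - 151}{T{\left(21 \right)} - 82} j = \frac{-282 - 151}{\frac{5}{21} - 82} \left(-123\right) = - \frac{433}{5 \cdot \frac{1}{21} - 82} \left(-123\right) = - \frac{433}{\frac{5}{21} - 82} \left(-123\right) = - \frac{433}{- \frac{1717}{21}} \left(-123\right) = \left(-433\right) \left(- \frac{21}{1717}\right) \left(-123\right) = \frac{9093}{1717} \left(-123\right) = - \frac{1118439}{1717}$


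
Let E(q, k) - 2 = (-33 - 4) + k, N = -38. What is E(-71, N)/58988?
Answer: -73/58988 ≈ -0.0012375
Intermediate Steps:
E(q, k) = -35 + k (E(q, k) = 2 + ((-33 - 4) + k) = 2 + (-37 + k) = -35 + k)
E(-71, N)/58988 = (-35 - 38)/58988 = -73*1/58988 = -73/58988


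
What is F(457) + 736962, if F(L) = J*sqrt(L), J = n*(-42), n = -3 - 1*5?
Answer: 736962 + 336*sqrt(457) ≈ 7.4415e+5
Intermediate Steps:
n = -8 (n = -3 - 5 = -8)
J = 336 (J = -8*(-42) = 336)
F(L) = 336*sqrt(L)
F(457) + 736962 = 336*sqrt(457) + 736962 = 736962 + 336*sqrt(457)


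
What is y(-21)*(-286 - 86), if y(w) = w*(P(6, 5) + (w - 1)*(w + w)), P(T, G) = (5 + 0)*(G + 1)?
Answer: 7452648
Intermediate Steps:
P(T, G) = 5 + 5*G (P(T, G) = 5*(1 + G) = 5 + 5*G)
y(w) = w*(30 + 2*w*(-1 + w)) (y(w) = w*((5 + 5*5) + (w - 1)*(w + w)) = w*((5 + 25) + (-1 + w)*(2*w)) = w*(30 + 2*w*(-1 + w)))
y(-21)*(-286 - 86) = (2*(-21)*(15 + (-21)² - 1*(-21)))*(-286 - 86) = (2*(-21)*(15 + 441 + 21))*(-372) = (2*(-21)*477)*(-372) = -20034*(-372) = 7452648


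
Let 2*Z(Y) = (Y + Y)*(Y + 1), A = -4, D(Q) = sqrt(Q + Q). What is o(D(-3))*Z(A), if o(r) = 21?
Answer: 252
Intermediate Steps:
D(Q) = sqrt(2)*sqrt(Q) (D(Q) = sqrt(2*Q) = sqrt(2)*sqrt(Q))
Z(Y) = Y*(1 + Y) (Z(Y) = ((Y + Y)*(Y + 1))/2 = ((2*Y)*(1 + Y))/2 = (2*Y*(1 + Y))/2 = Y*(1 + Y))
o(D(-3))*Z(A) = 21*(-4*(1 - 4)) = 21*(-4*(-3)) = 21*12 = 252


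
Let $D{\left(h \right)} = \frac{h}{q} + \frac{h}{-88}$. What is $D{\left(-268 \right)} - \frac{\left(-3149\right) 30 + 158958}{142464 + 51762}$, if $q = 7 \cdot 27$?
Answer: $\frac{174364373}{134598618} \approx 1.2954$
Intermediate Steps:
$q = 189$
$D{\left(h \right)} = - \frac{101 h}{16632}$ ($D{\left(h \right)} = \frac{h}{189} + \frac{h}{-88} = h \frac{1}{189} + h \left(- \frac{1}{88}\right) = \frac{h}{189} - \frac{h}{88} = - \frac{101 h}{16632}$)
$D{\left(-268 \right)} - \frac{\left(-3149\right) 30 + 158958}{142464 + 51762} = \left(- \frac{101}{16632}\right) \left(-268\right) - \frac{\left(-3149\right) 30 + 158958}{142464 + 51762} = \frac{6767}{4158} - \frac{-94470 + 158958}{194226} = \frac{6767}{4158} - 64488 \cdot \frac{1}{194226} = \frac{6767}{4158} - \frac{10748}{32371} = \frac{174364373}{134598618}$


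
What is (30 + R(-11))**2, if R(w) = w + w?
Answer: 64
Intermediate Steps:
R(w) = 2*w
(30 + R(-11))**2 = (30 + 2*(-11))**2 = (30 - 22)**2 = 8**2 = 64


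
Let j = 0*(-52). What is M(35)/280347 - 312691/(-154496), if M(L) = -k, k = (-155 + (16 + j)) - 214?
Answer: 5159795345/2547793536 ≈ 2.0252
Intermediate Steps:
j = 0
k = -353 (k = (-155 + (16 + 0)) - 214 = (-155 + 16) - 214 = -139 - 214 = -353)
M(L) = 353 (M(L) = -1*(-353) = 353)
M(35)/280347 - 312691/(-154496) = 353/280347 - 312691/(-154496) = 353*(1/280347) - 312691*(-1/154496) = 353/280347 + 312691/154496 = 5159795345/2547793536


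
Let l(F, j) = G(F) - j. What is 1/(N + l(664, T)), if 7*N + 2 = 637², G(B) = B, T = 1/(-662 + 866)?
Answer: 1428/83724653 ≈ 1.7056e-5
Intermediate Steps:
T = 1/204 ≈ 0.0049020
N = 405767/7 (N = -2/7 + (⅐)*637² = -2/7 + (⅐)*405769 = -2/7 + 57967 = 405767/7 ≈ 57967.)
l(F, j) = F - j
1/(N + l(664, T)) = 1/(405767/7 + (664 - 1*1/204)) = 1/(405767/7 + (664 - 1/204)) = 1/(405767/7 + 135455/204) = 1/(83724653/1428) = 1428/83724653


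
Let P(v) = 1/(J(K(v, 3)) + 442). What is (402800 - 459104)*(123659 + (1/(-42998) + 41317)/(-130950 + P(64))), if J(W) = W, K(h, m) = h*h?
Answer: -5232427306255608725088/751517904553 ≈ -6.9625e+9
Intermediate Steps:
K(h, m) = h²
P(v) = 1/(442 + v²) (P(v) = 1/(v² + 442) = 1/(442 + v²))
(402800 - 459104)*(123659 + (1/(-42998) + 41317)/(-130950 + P(64))) = (402800 - 459104)*(123659 + (1/(-42998) + 41317)/(-130950 + 1/(442 + 64²))) = -56304*(123659 + (-1/42998 + 41317)/(-130950 + 1/(442 + 4096))) = -56304*(123659 + 1776548365/(42998*(-130950 + 1/4538))) = -56304*(123659 + 1776548365/(42998*(-594251099/4538))) = -56304*(123659 + (1776548365/42998)*(-4538/594251099)) = -56304*(123659 - 237116955305/751517904553) = -56304*92931715442164122/751517904553 = -5232427306255608725088/751517904553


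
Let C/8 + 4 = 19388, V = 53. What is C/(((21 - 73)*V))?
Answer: -38768/689 ≈ -56.267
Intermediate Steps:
C = 155072 (C = -32 + 8*19388 = -32 + 155104 = 155072)
C/(((21 - 73)*V)) = 155072/(((21 - 73)*53)) = 155072/((-52*53)) = 155072/(-2756) = 155072*(-1/2756) = -38768/689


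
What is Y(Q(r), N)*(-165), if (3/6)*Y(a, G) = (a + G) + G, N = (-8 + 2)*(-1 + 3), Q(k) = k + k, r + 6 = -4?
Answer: 14520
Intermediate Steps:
r = -10 (r = -6 - 4 = -10)
Q(k) = 2*k
N = -12 (N = -6*2 = -12)
Y(a, G) = 2*a + 4*G (Y(a, G) = 2*((a + G) + G) = 2*((G + a) + G) = 2*(a + 2*G) = 2*a + 4*G)
Y(Q(r), N)*(-165) = (2*(2*(-10)) + 4*(-12))*(-165) = (2*(-20) - 48)*(-165) = (-40 - 48)*(-165) = -88*(-165) = 14520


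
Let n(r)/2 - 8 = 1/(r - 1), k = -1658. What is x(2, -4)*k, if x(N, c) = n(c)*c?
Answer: 517296/5 ≈ 1.0346e+5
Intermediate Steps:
n(r) = 16 + 2/(-1 + r) (n(r) = 16 + 2/(r - 1) = 16 + 2/(-1 + r))
x(N, c) = 2*c*(-7 + 8*c)/(-1 + c) (x(N, c) = (2*(-7 + 8*c)/(-1 + c))*c = 2*c*(-7 + 8*c)/(-1 + c))
x(2, -4)*k = (2*(-4)*(-7 + 8*(-4))/(-1 - 4))*(-1658) = (2*(-4)*(-7 - 32)/(-5))*(-1658) = (2*(-4)*(-1/5)*(-39))*(-1658) = -312/5*(-1658) = 517296/5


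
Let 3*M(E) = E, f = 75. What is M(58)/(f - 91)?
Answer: -29/24 ≈ -1.2083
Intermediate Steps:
M(E) = E/3
M(58)/(f - 91) = ((⅓)*58)/(75 - 91) = (58/3)/(-16) = -1/16*58/3 = -29/24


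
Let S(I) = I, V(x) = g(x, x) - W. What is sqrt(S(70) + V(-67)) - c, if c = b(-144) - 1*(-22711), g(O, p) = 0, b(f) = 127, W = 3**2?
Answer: -22838 + sqrt(61) ≈ -22830.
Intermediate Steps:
W = 9
V(x) = -9 (V(x) = 0 - 1*9 = 0 - 9 = -9)
c = 22838 (c = 127 - 1*(-22711) = 127 + 22711 = 22838)
sqrt(S(70) + V(-67)) - c = sqrt(70 - 9) - 1*22838 = sqrt(61) - 22838 = -22838 + sqrt(61)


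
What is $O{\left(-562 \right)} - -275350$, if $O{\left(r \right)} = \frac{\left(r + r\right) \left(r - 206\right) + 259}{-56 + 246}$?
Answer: $\frac{53179991}{190} \approx 2.7989 \cdot 10^{5}$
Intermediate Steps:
$O{\left(r \right)} = \frac{259}{190} + \frac{r \left(-206 + r\right)}{95}$ ($O{\left(r \right)} = \frac{2 r \left(-206 + r\right) + 259}{190} = \left(2 r \left(-206 + r\right) + 259\right) \frac{1}{190} = \left(259 + 2 r \left(-206 + r\right)\right) \frac{1}{190} = \frac{259}{190} + \frac{r \left(-206 + r\right)}{95}$)
$O{\left(-562 \right)} - -275350 = \left(\frac{259}{190} - - \frac{115772}{95} + \frac{\left(-562\right)^{2}}{95}\right) - -275350 = \left(\frac{259}{190} + \frac{115772}{95} + \frac{1}{95} \cdot 315844\right) + 275350 = \left(\frac{259}{190} + \frac{115772}{95} + \frac{315844}{95}\right) + 275350 = \frac{863491}{190} + 275350 = \frac{53179991}{190}$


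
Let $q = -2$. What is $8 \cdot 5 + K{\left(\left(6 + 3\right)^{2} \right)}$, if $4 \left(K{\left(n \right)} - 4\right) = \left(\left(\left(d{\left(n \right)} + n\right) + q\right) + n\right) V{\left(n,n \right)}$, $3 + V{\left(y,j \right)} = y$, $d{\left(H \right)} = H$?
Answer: $\frac{9487}{2} \approx 4743.5$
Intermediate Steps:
$V{\left(y,j \right)} = -3 + y$
$K{\left(n \right)} = 4 + \frac{\left(-3 + n\right) \left(-2 + 3 n\right)}{4}$ ($K{\left(n \right)} = 4 + \frac{\left(\left(\left(n + n\right) - 2\right) + n\right) \left(-3 + n\right)}{4} = 4 + \frac{\left(\left(2 n - 2\right) + n\right) \left(-3 + n\right)}{4} = 4 + \frac{\left(\left(-2 + 2 n\right) + n\right) \left(-3 + n\right)}{4} = 4 + \frac{\left(-2 + 3 n\right) \left(-3 + n\right)}{4} = 4 + \frac{\left(-3 + n\right) \left(-2 + 3 n\right)}{4}$)
$8 \cdot 5 + K{\left(\left(6 + 3\right)^{2} \right)} = 8 \cdot 5 + \left(\frac{11}{2} - \frac{11 \left(6 + 3\right)^{2}}{4} + \frac{3 \left(\left(6 + 3\right)^{2}\right)^{2}}{4}\right) = 40 + \left(\frac{11}{2} - \frac{11 \cdot 9^{2}}{4} + \frac{3 \left(9^{2}\right)^{2}}{4}\right) = 40 + \left(\frac{11}{2} - \frac{891}{4} + \frac{3 \cdot 81^{2}}{4}\right) = 40 + \left(\frac{11}{2} - \frac{891}{4} + \frac{3}{4} \cdot 6561\right) = 40 + \left(\frac{11}{2} - \frac{891}{4} + \frac{19683}{4}\right) = 40 + \frac{9407}{2} = \frac{9487}{2}$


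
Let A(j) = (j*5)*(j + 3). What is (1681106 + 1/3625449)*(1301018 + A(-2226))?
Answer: 158725989344446117760/3625449 ≈ 4.3781e+13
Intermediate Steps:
A(j) = 5*j*(3 + j) (A(j) = (5*j)*(3 + j) = 5*j*(3 + j))
(1681106 + 1/3625449)*(1301018 + A(-2226)) = (1681106 + 1/3625449)*(1301018 + 5*(-2226)*(3 - 2226)) = (1681106 + 1/3625449)*(1301018 + 5*(-2226)*(-2223)) = 6094764066595*(1301018 + 24741990)/3625449 = (6094764066595/3625449)*26043008 = 158725989344446117760/3625449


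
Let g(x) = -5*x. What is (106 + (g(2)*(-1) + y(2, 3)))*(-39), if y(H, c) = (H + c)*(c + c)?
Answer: -5694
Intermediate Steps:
y(H, c) = 2*c*(H + c) (y(H, c) = (H + c)*(2*c) = 2*c*(H + c))
(106 + (g(2)*(-1) + y(2, 3)))*(-39) = (106 + (-5*2*(-1) + 2*3*(2 + 3)))*(-39) = (106 + (-10*(-1) + 2*3*5))*(-39) = (106 + (10 + 30))*(-39) = (106 + 40)*(-39) = 146*(-39) = -5694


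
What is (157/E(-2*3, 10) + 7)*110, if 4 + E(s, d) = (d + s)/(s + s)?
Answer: -41800/13 ≈ -3215.4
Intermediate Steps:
E(s, d) = -4 + (d + s)/(2*s) (E(s, d) = -4 + (d + s)/(s + s) = -4 + (d + s)/((2*s)) = -4 + (d + s)*(1/(2*s)) = -4 + (d + s)/(2*s))
(157/E(-2*3, 10) + 7)*110 = (157/(((10 - (-14)*3)/(2*((-2*3))))) + 7)*110 = (157/(((½)*(10 - 7*(-6))/(-6))) + 7)*110 = (157/(((½)*(-⅙)*(10 + 42))) + 7)*110 = (157/(((½)*(-⅙)*52)) + 7)*110 = (157/(-13/3) + 7)*110 = (157*(-3/13) + 7)*110 = (-471/13 + 7)*110 = -380/13*110 = -41800/13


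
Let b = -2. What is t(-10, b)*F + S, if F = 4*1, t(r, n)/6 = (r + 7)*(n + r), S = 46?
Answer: 910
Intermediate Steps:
t(r, n) = 6*(7 + r)*(n + r) (t(r, n) = 6*((r + 7)*(n + r)) = 6*((7 + r)*(n + r)) = 6*(7 + r)*(n + r))
F = 4
t(-10, b)*F + S = (6*(-10)² + 42*(-2) + 42*(-10) + 6*(-2)*(-10))*4 + 46 = (6*100 - 84 - 420 + 120)*4 + 46 = (600 - 84 - 420 + 120)*4 + 46 = 216*4 + 46 = 864 + 46 = 910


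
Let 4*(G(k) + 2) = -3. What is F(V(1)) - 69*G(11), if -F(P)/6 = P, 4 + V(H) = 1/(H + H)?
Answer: 843/4 ≈ 210.75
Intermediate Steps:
G(k) = -11/4 (G(k) = -2 + (¼)*(-3) = -2 - ¾ = -11/4)
V(H) = -4 + 1/(2*H) (V(H) = -4 + 1/(H + H) = -4 + 1/(2*H))
F(P) = -6*P
F(V(1)) - 69*G(11) = -6*(-4 + (½)/1) - 69*(-11/4) = -6*(-4 + (½)*1) + 759/4 = -6*(-4 + ½) + 759/4 = -6*(-7/2) + 759/4 = 21 + 759/4 = 843/4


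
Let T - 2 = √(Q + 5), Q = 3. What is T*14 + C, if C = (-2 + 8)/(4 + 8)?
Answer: 57/2 + 28*√2 ≈ 68.098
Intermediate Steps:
T = 2 + 2*√2 (T = 2 + √(3 + 5) = 2 + √8 = 2 + 2*√2 ≈ 4.8284)
C = ½ (C = 6/12 = 6*(1/12) = ½ ≈ 0.50000)
T*14 + C = (2 + 2*√2)*14 + ½ = (28 + 28*√2) + ½ = 57/2 + 28*√2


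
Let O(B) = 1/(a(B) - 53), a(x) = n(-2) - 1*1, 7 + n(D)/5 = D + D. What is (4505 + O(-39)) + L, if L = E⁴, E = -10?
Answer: 1581044/109 ≈ 14505.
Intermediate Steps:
n(D) = -35 + 10*D (n(D) = -35 + 5*(D + D) = -35 + 5*(2*D) = -35 + 10*D)
L = 10000 (L = (-10)⁴ = 10000)
a(x) = -56 (a(x) = (-35 + 10*(-2)) - 1*1 = (-35 - 20) - 1 = -55 - 1 = -56)
O(B) = -1/109 (O(B) = 1/(-56 - 53) = 1/(-109) = -1/109)
(4505 + O(-39)) + L = (4505 - 1/109) + 10000 = 491044/109 + 10000 = 1581044/109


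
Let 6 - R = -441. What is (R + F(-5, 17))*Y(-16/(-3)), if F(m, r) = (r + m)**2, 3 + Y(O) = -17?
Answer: -11820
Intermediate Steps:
Y(O) = -20 (Y(O) = -3 - 17 = -20)
R = 447 (R = 6 - 1*(-441) = 6 + 441 = 447)
F(m, r) = (m + r)**2
(R + F(-5, 17))*Y(-16/(-3)) = (447 + (-5 + 17)**2)*(-20) = (447 + 12**2)*(-20) = (447 + 144)*(-20) = 591*(-20) = -11820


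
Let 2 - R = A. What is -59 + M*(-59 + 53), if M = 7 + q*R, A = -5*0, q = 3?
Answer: -137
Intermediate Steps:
A = 0
R = 2 (R = 2 - 1*0 = 2 + 0 = 2)
M = 13 (M = 7 + 3*2 = 7 + 6 = 13)
-59 + M*(-59 + 53) = -59 + 13*(-59 + 53) = -59 + 13*(-6) = -59 - 78 = -137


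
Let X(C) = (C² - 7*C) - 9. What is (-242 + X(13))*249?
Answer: -43077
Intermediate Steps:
X(C) = -9 + C² - 7*C
(-242 + X(13))*249 = (-242 + (-9 + 13² - 7*13))*249 = (-242 + (-9 + 169 - 91))*249 = (-242 + 69)*249 = -173*249 = -43077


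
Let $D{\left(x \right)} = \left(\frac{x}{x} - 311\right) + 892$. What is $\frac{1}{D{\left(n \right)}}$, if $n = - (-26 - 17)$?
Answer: $\frac{1}{582} \approx 0.0017182$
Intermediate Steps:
$n = 43$ ($n = \left(-1\right) \left(-43\right) = 43$)
$D{\left(x \right)} = 582$ ($D{\left(x \right)} = \left(1 - 311\right) + 892 = -310 + 892 = 582$)
$\frac{1}{D{\left(n \right)}} = \frac{1}{582}$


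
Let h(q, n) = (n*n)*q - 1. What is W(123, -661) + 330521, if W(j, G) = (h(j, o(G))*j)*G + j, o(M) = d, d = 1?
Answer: -9588322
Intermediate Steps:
o(M) = 1
h(q, n) = -1 + q*n**2 (h(q, n) = n**2*q - 1 = q*n**2 - 1 = -1 + q*n**2)
W(j, G) = j + G*j*(-1 + j) (W(j, G) = ((-1 + j*1**2)*j)*G + j = ((-1 + j*1)*j)*G + j = ((-1 + j)*j)*G + j = (j*(-1 + j))*G + j = G*j*(-1 + j) + j = j + G*j*(-1 + j))
W(123, -661) + 330521 = 123*(1 - 661*(-1 + 123)) + 330521 = 123*(1 - 661*122) + 330521 = 123*(1 - 80642) + 330521 = 123*(-80641) + 330521 = -9918843 + 330521 = -9588322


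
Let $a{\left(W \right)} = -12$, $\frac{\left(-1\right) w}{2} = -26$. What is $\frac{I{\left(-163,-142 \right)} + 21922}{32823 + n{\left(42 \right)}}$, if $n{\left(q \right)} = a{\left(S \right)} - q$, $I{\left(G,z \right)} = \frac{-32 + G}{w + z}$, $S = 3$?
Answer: $\frac{131545}{196614} \approx 0.66905$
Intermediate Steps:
$w = 52$ ($w = \left(-2\right) \left(-26\right) = 52$)
$I{\left(G,z \right)} = \frac{-32 + G}{52 + z}$
$n{\left(q \right)} = -12 - q$
$\frac{I{\left(-163,-142 \right)} + 21922}{32823 + n{\left(42 \right)}} = \frac{\frac{-32 - 163}{52 - 142} + 21922}{32823 - 54} = \frac{\frac{1}{-90} \left(-195\right) + 21922}{32823 - 54} = \frac{\left(- \frac{1}{90}\right) \left(-195\right) + 21922}{32823 - 54} = \frac{\frac{13}{6} + 21922}{32769} = \frac{131545}{6} \cdot \frac{1}{32769} = \frac{131545}{196614}$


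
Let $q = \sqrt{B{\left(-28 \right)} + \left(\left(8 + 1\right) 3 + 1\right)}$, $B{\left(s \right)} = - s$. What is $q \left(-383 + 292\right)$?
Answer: $- 182 \sqrt{14} \approx -680.98$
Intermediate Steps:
$q = 2 \sqrt{14}$ ($q = \sqrt{\left(-1\right) \left(-28\right) + \left(\left(8 + 1\right) 3 + 1\right)} = \sqrt{28 + \left(9 \cdot 3 + 1\right)} = \sqrt{28 + \left(27 + 1\right)} = \sqrt{28 + 28} = \sqrt{56} = 2 \sqrt{14} \approx 7.4833$)
$q \left(-383 + 292\right) = 2 \sqrt{14} \left(-383 + 292\right) = 2 \sqrt{14} \left(-91\right) = - 182 \sqrt{14}$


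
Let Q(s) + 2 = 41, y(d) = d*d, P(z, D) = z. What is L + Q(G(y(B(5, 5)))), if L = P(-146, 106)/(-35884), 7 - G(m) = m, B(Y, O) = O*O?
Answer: 699811/17942 ≈ 39.004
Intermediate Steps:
B(Y, O) = O**2
y(d) = d**2
G(m) = 7 - m
Q(s) = 39 (Q(s) = -2 + 41 = 39)
L = 73/17942 (L = -146/(-35884) = -146*(-1/35884) = 73/17942 ≈ 0.0040687)
L + Q(G(y(B(5, 5)))) = 73/17942 + 39 = 699811/17942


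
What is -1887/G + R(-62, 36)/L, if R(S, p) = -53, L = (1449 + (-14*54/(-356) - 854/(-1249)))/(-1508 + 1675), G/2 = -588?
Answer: -10149019871/2259380984 ≈ -4.4919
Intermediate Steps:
G = -1176 (G = 2*(-588) = -1176)
L = 161384356/18563887 (L = (1449 + (-756*(-1/356) - 854*(-1/1249)))/167 = (1449 + (189/89 + 854/1249))*(1/167) = (1449 + 312067/111161)*(1/167) = (161384356/111161)*(1/167) = 161384356/18563887 ≈ 8.6935)
-1887/G + R(-62, 36)/L = -1887/(-1176) - 53/161384356/18563887 = -1887*(-1/1176) - 53*18563887/161384356 = 629/392 - 983886011/161384356 = -10149019871/2259380984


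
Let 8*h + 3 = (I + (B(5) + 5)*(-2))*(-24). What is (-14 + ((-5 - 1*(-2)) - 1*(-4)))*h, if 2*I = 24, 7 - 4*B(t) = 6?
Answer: 507/8 ≈ 63.375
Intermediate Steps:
B(t) = 1/4 (B(t) = 7/4 - 1/4*6 = 7/4 - 3/2 = 1/4)
I = 12 (I = (1/2)*24 = 12)
h = -39/8 (h = -3/8 + ((12 + (1/4 + 5)*(-2))*(-24))/8 = -3/8 + ((12 + (21/4)*(-2))*(-24))/8 = -3/8 + ((12 - 21/2)*(-24))/8 = -3/8 + ((3/2)*(-24))/8 = -3/8 + (1/8)*(-36) = -3/8 - 9/2 = -39/8 ≈ -4.8750)
(-14 + ((-5 - 1*(-2)) - 1*(-4)))*h = (-14 + ((-5 - 1*(-2)) - 1*(-4)))*(-39/8) = (-14 + ((-5 + 2) + 4))*(-39/8) = (-14 + (-3 + 4))*(-39/8) = (-14 + 1)*(-39/8) = -13*(-39/8) = 507/8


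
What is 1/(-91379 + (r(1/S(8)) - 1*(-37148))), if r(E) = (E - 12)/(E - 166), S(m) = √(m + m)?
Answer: -663/35955106 ≈ -1.8440e-5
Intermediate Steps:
S(m) = √2*√m (S(m) = √(2*m) = √2*√m)
r(E) = (-12 + E)/(-166 + E)
1/(-91379 + (r(1/S(8)) - 1*(-37148))) = 1/(-91379 + ((-12 + 1/(√2*√8))/(-166 + 1/(√2*√8)) - 1*(-37148))) = 1/(-91379 + ((-12 + 1/(√2*(2*√2)))/(-166 + 1/(√2*(2*√2))) + 37148)) = 1/(-91379 + ((-12 + 1/4)/(-166 + 1/4) + 37148)) = 1/(-91379 + ((-12 + ¼)/(-166 + ¼) + 37148)) = 1/(-91379 + (-47/4/(-663/4) + 37148)) = 1/(-91379 + (-4/663*(-47/4) + 37148)) = 1/(-91379 + (47/663 + 37148)) = 1/(-91379 + 24629171/663) = 1/(-35955106/663) = -663/35955106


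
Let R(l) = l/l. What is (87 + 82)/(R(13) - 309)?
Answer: -169/308 ≈ -0.54870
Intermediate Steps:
R(l) = 1
(87 + 82)/(R(13) - 309) = (87 + 82)/(1 - 309) = 169/(-308) = 169*(-1/308) = -169/308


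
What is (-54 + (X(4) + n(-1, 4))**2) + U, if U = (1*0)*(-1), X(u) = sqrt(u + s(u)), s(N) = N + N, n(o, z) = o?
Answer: -41 - 4*sqrt(3) ≈ -47.928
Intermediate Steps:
s(N) = 2*N
X(u) = sqrt(3)*sqrt(u) (X(u) = sqrt(u + 2*u) = sqrt(3*u) = sqrt(3)*sqrt(u))
U = 0 (U = 0*(-1) = 0)
(-54 + (X(4) + n(-1, 4))**2) + U = (-54 + (sqrt(3)*sqrt(4) - 1)**2) + 0 = (-54 + (sqrt(3)*2 - 1)**2) + 0 = (-54 + (2*sqrt(3) - 1)**2) + 0 = (-54 + (-1 + 2*sqrt(3))**2) + 0 = -54 + (-1 + 2*sqrt(3))**2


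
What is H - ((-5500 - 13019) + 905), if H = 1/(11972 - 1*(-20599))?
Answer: 573705595/32571 ≈ 17614.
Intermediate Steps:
H = 1/32571 (H = 1/(11972 + 20599) = 1/32571 ≈ 3.0702e-5)
H - ((-5500 - 13019) + 905) = 1/32571 - ((-5500 - 13019) + 905) = 1/32571 - (-18519 + 905) = 1/32571 - 1*(-17614) = 1/32571 + 17614 = 573705595/32571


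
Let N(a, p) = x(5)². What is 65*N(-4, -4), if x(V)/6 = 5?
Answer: 58500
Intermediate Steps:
x(V) = 30 (x(V) = 6*5 = 30)
N(a, p) = 900 (N(a, p) = 30² = 900)
65*N(-4, -4) = 65*900 = 58500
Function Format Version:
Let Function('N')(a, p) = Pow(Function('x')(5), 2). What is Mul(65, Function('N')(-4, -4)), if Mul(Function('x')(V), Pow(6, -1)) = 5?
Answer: 58500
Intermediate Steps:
Function('x')(V) = 30 (Function('x')(V) = Mul(6, 5) = 30)
Function('N')(a, p) = 900 (Function('N')(a, p) = Pow(30, 2) = 900)
Mul(65, Function('N')(-4, -4)) = Mul(65, 900) = 58500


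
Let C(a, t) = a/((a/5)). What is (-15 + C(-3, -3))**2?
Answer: 100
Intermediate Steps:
C(a, t) = 5 (C(a, t) = a/((a*(1/5))) = a/((a/5)) = a*(5/a) = 5)
(-15 + C(-3, -3))**2 = (-15 + 5)**2 = (-10)**2 = 100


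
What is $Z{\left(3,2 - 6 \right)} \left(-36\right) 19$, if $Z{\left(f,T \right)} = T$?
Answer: $2736$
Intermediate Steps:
$Z{\left(3,2 - 6 \right)} \left(-36\right) 19 = \left(2 - 6\right) \left(-36\right) 19 = \left(-4\right) \left(-36\right) 19 = 144 \cdot 19 = 2736$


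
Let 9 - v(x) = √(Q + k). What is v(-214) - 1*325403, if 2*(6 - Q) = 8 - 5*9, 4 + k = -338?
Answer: -325394 - I*√1270/2 ≈ -3.2539e+5 - 17.819*I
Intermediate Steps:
k = -342 (k = -4 - 338 = -342)
Q = 49/2 (Q = 6 - (8 - 5*9)/2 = 6 - (8 - 45)/2 = 6 - ½*(-37) = 6 + 37/2 = 49/2 ≈ 24.500)
v(x) = 9 - I*√1270/2 (v(x) = 9 - √(49/2 - 342) = 9 - √(-635/2) = 9 - I*√1270/2)
v(-214) - 1*325403 = (9 - I*√1270/2) - 1*325403 = (9 - I*√1270/2) - 325403 = -325394 - I*√1270/2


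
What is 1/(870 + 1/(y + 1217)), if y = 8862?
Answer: 10079/8768731 ≈ 0.0011494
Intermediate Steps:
1/(870 + 1/(y + 1217)) = 1/(870 + 1/(8862 + 1217)) = 1/(870 + 1/10079) = 1/(8768731/10079) = 10079/8768731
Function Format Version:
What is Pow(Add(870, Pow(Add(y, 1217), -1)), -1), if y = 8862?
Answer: Rational(10079, 8768731) ≈ 0.0011494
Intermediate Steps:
Pow(Add(870, Pow(Add(y, 1217), -1)), -1) = Pow(Add(870, Pow(Add(8862, 1217), -1)), -1) = Pow(Add(870, Pow(10079, -1)), -1) = Pow(Add(870, Rational(1, 10079)), -1) = Pow(Rational(8768731, 10079), -1) = Rational(10079, 8768731)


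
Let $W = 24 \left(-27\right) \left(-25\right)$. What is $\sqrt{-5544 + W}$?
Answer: $12 \sqrt{74} \approx 103.23$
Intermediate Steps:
$W = 16200$ ($W = \left(-648\right) \left(-25\right) = 16200$)
$\sqrt{-5544 + W} = \sqrt{-5544 + 16200} = \sqrt{10656} = 12 \sqrt{74}$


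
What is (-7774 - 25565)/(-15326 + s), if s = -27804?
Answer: 33339/43130 ≈ 0.77299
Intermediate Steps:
(-7774 - 25565)/(-15326 + s) = (-7774 - 25565)/(-15326 - 27804) = -33339/(-43130) = -33339*(-1/43130) = 33339/43130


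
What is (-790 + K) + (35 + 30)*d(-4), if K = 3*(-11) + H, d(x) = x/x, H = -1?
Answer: -759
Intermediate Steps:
d(x) = 1
K = -34 (K = 3*(-11) - 1 = -33 - 1 = -34)
(-790 + K) + (35 + 30)*d(-4) = (-790 - 34) + (35 + 30)*1 = -824 + 65*1 = -824 + 65 = -759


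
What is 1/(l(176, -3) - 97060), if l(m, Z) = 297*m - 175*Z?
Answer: -1/44263 ≈ -2.2592e-5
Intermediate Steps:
l(m, Z) = -175*Z + 297*m
1/(l(176, -3) - 97060) = 1/((-175*(-3) + 297*176) - 97060) = 1/((525 + 52272) - 97060) = 1/(52797 - 97060) = 1/(-44263) = -1/44263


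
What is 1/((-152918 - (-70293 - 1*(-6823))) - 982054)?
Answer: -1/1071502 ≈ -9.3327e-7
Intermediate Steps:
1/((-152918 - (-70293 - 1*(-6823))) - 982054) = 1/((-152918 - (-70293 + 6823)) - 982054) = 1/((-152918 - 1*(-63470)) - 982054) = 1/((-152918 + 63470) - 982054) = 1/(-89448 - 982054) = 1/(-1071502) = -1/1071502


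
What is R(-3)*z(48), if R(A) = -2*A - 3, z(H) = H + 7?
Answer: 165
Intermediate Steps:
z(H) = 7 + H
R(A) = -3 - 2*A
R(-3)*z(48) = (-3 - 2*(-3))*(7 + 48) = (-3 + 6)*55 = 3*55 = 165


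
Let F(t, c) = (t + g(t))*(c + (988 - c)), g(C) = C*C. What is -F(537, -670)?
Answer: -285439128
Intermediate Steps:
g(C) = C**2
F(t, c) = 988*t + 988*t**2 (F(t, c) = (t + t**2)*(c + (988 - c)) = (t + t**2)*988 = 988*t + 988*t**2)
-F(537, -670) = -988*537*(1 + 537) = -988*537*538 = -1*285439128 = -285439128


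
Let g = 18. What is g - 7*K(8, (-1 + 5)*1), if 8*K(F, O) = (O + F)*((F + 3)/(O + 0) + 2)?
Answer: -255/8 ≈ -31.875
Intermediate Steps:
K(F, O) = (2 + (3 + F)/O)*(F + O)/8 (K(F, O) = ((O + F)*((F + 3)/(O + 0) + 2))/8 = ((F + O)*((3 + F)/O + 2))/8 = ((F + O)*(2 + (3 + F)/O))/8 = ((2 + (3 + F)/O)*(F + O))/8 = (2 + (3 + F)/O)*(F + O)/8)
g - 7*K(8, (-1 + 5)*1) = 18 - 7*(8**2 + 3*8 + ((-1 + 5)*1)*(3 + 2*((-1 + 5)*1) + 3*8))/(8*((-1 + 5)*1)) = 18 - 7*(64 + 24 + (4*1)*(3 + 2*(4*1) + 24))/(8*(4*1)) = 18 - 7*(64 + 24 + 4*(3 + 2*4 + 24))/(8*4) = 18 - 7*(64 + 24 + 4*(3 + 8 + 24))/(8*4) = 18 - 7*(64 + 24 + 4*35)/(8*4) = 18 - 7*(64 + 24 + 140)/(8*4) = 18 - 7*228/(8*4) = 18 - 7*57/8 = 18 - 399/8 = -255/8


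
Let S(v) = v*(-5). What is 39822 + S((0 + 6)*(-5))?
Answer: 39972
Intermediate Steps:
S(v) = -5*v
39822 + S((0 + 6)*(-5)) = 39822 - 5*(0 + 6)*(-5) = 39822 - 30*(-5) = 39822 - 5*(-30) = 39822 + 150 = 39972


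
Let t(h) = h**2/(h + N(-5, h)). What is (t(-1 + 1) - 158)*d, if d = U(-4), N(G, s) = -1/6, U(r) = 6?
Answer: -948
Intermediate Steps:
N(G, s) = -1/6 (N(G, s) = -1*1/6 = -1/6)
d = 6
t(h) = h**2/(-1/6 + h) (t(h) = h**2/(h - 1/6) = h**2/(-1/6 + h))
(t(-1 + 1) - 158)*d = (6*(-1 + 1)**2/(-1 + 6*(-1 + 1)) - 158)*6 = (6*0**2/(-1 + 6*0) - 158)*6 = (6*0/(-1 + 0) - 158)*6 = (6*0/(-1) - 158)*6 = (6*0*(-1) - 158)*6 = (0 - 158)*6 = -158*6 = -948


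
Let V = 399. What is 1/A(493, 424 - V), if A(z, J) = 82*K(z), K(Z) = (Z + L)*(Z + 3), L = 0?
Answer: 1/20051296 ≈ 4.9872e-8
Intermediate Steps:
K(Z) = Z*(3 + Z) (K(Z) = (Z + 0)*(Z + 3) = Z*(3 + Z))
A(z, J) = 82*z*(3 + z) (A(z, J) = 82*(z*(3 + z)) = 82*z*(3 + z))
1/A(493, 424 - V) = 1/(82*493*(3 + 493)) = 1/(82*493*496) = 1/20051296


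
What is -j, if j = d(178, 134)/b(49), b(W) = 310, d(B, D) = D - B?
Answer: 22/155 ≈ 0.14194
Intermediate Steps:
j = -22/155 (j = (134 - 1*178)/310 = (134 - 178)*(1/310) = -44*1/310 = -22/155 ≈ -0.14194)
-j = -1*(-22/155) = 22/155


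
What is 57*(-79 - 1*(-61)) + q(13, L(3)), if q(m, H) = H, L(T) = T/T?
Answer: -1025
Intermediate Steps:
L(T) = 1
57*(-79 - 1*(-61)) + q(13, L(3)) = 57*(-79 - 1*(-61)) + 1 = 57*(-79 + 61) + 1 = 57*(-18) + 1 = -1026 + 1 = -1025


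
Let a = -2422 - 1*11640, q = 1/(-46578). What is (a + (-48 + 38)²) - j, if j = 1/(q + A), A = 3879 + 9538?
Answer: -8725370789628/624937025 ≈ -13962.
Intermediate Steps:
A = 13417
q = -1/46578 ≈ -2.1469e-5
a = -14062 (a = -2422 - 11640 = -14062)
j = 46578/624937025 (j = 1/(-1/46578 + 13417) = 1/(624937025/46578) = 46578/624937025 ≈ 7.4532e-5)
(a + (-48 + 38)²) - j = (-14062 + (-48 + 38)²) - 1*46578/624937025 = (-14062 + (-10)²) - 46578/624937025 = (-14062 + 100) - 46578/624937025 = -13962 - 46578/624937025 = -8725370789628/624937025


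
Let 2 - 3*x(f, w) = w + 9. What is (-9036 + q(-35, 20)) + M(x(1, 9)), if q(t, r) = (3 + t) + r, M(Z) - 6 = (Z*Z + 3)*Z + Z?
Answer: -248806/27 ≈ -9215.0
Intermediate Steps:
x(f, w) = -7/3 - w/3 (x(f, w) = ⅔ - (w + 9)/3 = ⅔ - (9 + w)/3 = ⅔ + (-3 - w/3) = -7/3 - w/3)
M(Z) = 6 + Z + Z*(3 + Z²) (M(Z) = 6 + ((Z*Z + 3)*Z + Z) = 6 + ((Z² + 3)*Z + Z) = 6 + ((3 + Z²)*Z + Z) = 6 + (Z*(3 + Z²) + Z) = 6 + (Z + Z*(3 + Z²)) = 6 + Z + Z*(3 + Z²))
q(t, r) = 3 + r + t
(-9036 + q(-35, 20)) + M(x(1, 9)) = (-9036 + (3 + 20 - 35)) + (6 + (-7/3 - ⅓*9)³ + 4*(-7/3 - ⅓*9)) = (-9036 - 12) + (6 + (-7/3 - 3)³ + 4*(-7/3 - 3)) = -9048 + (6 + (-16/3)³ + 4*(-16/3)) = -9048 + (6 - 4096/27 - 64/3) = -9048 - 4510/27 = -248806/27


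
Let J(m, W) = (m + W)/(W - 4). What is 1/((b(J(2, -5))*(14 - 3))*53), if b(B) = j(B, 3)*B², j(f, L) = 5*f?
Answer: 27/2915 ≈ 0.0092624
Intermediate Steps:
J(m, W) = (W + m)/(-4 + W)
b(B) = 5*B³ (b(B) = (5*B)*B² = 5*B³)
1/((b(J(2, -5))*(14 - 3))*53) = 1/(((5*((-5 + 2)/(-4 - 5))³)*(14 - 3))*53) = 1/(((5*(-3/(-9))³)*11)*53) = 1/(((5*(-⅑*(-3))³)*11)*53) = 1/(((5*(⅓)³)*11)*53) = 1/(((5*(1/27))*11)*53) = 1/(((5/27)*11)*53) = 1/((55/27)*53) = 1/(2915/27) = 27/2915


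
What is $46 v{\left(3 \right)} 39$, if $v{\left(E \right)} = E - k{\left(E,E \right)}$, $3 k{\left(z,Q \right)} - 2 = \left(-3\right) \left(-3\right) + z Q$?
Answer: $-6578$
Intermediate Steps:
$k{\left(z,Q \right)} = \frac{11}{3} + \frac{Q z}{3}$ ($k{\left(z,Q \right)} = \frac{2}{3} + \frac{\left(-3\right) \left(-3\right) + z Q}{3} = \frac{2}{3} + \frac{9 + Q z}{3} = \frac{2}{3} + \left(3 + \frac{Q z}{3}\right) = \frac{11}{3} + \frac{Q z}{3}$)
$v{\left(E \right)} = - \frac{11}{3} + E - \frac{E^{2}}{3}$ ($v{\left(E \right)} = E - \left(\frac{11}{3} + \frac{E E}{3}\right) = E - \left(\frac{11}{3} + \frac{E^{2}}{3}\right) = - \frac{11}{3} + E - \frac{E^{2}}{3}$)
$46 v{\left(3 \right)} 39 = 46 \left(- \frac{11}{3} + 3 - \frac{3^{2}}{3}\right) 39 = 46 \left(- \frac{11}{3} + 3 - 3\right) 39 = 46 \left(- \frac{11}{3}\right) 39 = \left(- \frac{506}{3}\right) 39 = -6578$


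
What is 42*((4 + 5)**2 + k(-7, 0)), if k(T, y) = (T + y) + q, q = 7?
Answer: 3402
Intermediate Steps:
k(T, y) = 7 + T + y (k(T, y) = (T + y) + 7 = 7 + T + y)
42*((4 + 5)**2 + k(-7, 0)) = 42*((4 + 5)**2 + (7 - 7 + 0)) = 42*(9**2 + 0) = 42*(81 + 0) = 42*81 = 3402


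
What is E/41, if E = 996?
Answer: 996/41 ≈ 24.293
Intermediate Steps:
E/41 = 996/41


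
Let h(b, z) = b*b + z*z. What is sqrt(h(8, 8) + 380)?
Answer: 2*sqrt(127) ≈ 22.539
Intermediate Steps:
h(b, z) = b**2 + z**2
sqrt(h(8, 8) + 380) = sqrt((8**2 + 8**2) + 380) = sqrt((64 + 64) + 380) = sqrt(128 + 380) = sqrt(508) = 2*sqrt(127)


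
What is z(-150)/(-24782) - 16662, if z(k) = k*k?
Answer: -206470092/12391 ≈ -16663.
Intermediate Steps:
z(k) = k²
z(-150)/(-24782) - 16662 = (-150)²/(-24782) - 16662 = 22500*(-1/24782) - 16662 = -11250/12391 - 16662 = -206470092/12391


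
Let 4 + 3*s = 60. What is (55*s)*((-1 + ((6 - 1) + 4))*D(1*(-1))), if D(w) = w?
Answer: -24640/3 ≈ -8213.3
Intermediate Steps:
s = 56/3 (s = -4/3 + (1/3)*60 = -4/3 + 20 = 56/3 ≈ 18.667)
(55*s)*((-1 + ((6 - 1) + 4))*D(1*(-1))) = (55*(56/3))*((-1 + ((6 - 1) + 4))*(1*(-1))) = 3080*((-1 + (5 + 4))*(-1))/3 = 3080*((-1 + 9)*(-1))/3 = 3080*(8*(-1))/3 = (3080/3)*(-8) = -24640/3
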